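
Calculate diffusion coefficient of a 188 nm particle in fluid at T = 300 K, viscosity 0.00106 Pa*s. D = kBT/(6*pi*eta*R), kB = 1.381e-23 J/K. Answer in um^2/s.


Radius R = 188/2 = 94 nm = 9.4e-08 m
D = kB*T / (6*pi*eta*R)
D = 1.381e-23 * 300 / (6 * pi * 0.00106 * 9.4e-08)
D = 2.20587e-12 m^2/s = 2.206 um^2/s

2.206


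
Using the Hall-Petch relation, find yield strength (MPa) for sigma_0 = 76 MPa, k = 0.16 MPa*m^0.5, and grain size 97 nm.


d = 97 nm = 9.7e-08 m
sqrt(d) = 0.0003114482
Hall-Petch contribution = k / sqrt(d) = 0.16 / 0.0003114482 = 513.7 MPa
sigma = sigma_0 + k/sqrt(d) = 76 + 513.7 = 589.7 MPa

589.7


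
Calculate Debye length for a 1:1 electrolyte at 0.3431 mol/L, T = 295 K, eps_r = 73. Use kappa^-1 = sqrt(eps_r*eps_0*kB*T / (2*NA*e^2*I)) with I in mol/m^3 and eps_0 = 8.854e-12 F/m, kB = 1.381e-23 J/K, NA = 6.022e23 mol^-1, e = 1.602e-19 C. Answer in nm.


Ionic strength I = 0.3431 * 1^2 * 1000 = 343.1 mol/m^3
kappa^-1 = sqrt(73 * 8.854e-12 * 1.381e-23 * 295 / (2 * 6.022e23 * (1.602e-19)^2 * 343.1))
kappa^-1 = 0.498 nm

0.498


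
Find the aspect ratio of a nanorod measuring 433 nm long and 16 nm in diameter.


Aspect ratio AR = length / diameter
AR = 433 / 16
AR = 27.06

27.06


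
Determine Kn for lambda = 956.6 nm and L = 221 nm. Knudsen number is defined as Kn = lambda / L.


Knudsen number Kn = lambda / L
Kn = 956.6 / 221
Kn = 4.3285

4.3285


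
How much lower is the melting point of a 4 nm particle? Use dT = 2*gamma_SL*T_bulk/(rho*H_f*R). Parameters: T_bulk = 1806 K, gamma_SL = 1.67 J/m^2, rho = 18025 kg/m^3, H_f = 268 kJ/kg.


Radius R = 4/2 = 2 nm = 2e-09 m
Convert H_f = 268 kJ/kg = 268000 J/kg
dT = 2 * gamma_SL * T_bulk / (rho * H_f * R)
dT = 2 * 1.67 * 1806 / (18025 * 268000 * 2e-09)
dT = 624.3 K

624.3


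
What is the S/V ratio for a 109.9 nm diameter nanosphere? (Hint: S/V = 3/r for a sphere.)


Radius r = 109.9/2 = 54.95 nm
S/V = 3 / r = 3 / 54.95
S/V = 0.0546 nm^-1

0.0546


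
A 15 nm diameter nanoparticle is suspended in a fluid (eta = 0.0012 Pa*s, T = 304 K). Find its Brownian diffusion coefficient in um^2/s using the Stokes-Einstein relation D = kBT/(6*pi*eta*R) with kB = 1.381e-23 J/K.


Radius R = 15/2 = 7.5 nm = 7.5e-09 m
D = kB*T / (6*pi*eta*R)
D = 1.381e-23 * 304 / (6 * pi * 0.0012 * 7.5e-09)
D = 2.47471e-11 m^2/s = 24.747 um^2/s

24.747


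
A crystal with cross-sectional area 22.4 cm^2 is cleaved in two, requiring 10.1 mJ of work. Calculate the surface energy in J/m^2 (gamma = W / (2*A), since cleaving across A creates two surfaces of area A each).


Convert: A = 22.4 cm^2 = 0.00224 m^2, W = 10.1 mJ = 0.0101 J
Cleaving exposes two faces of area A, so total new surface = 2*A and gamma = W / (2*A)
gamma = 0.0101 / (2 * 0.00224)
gamma = 2.254 J/m^2

2.254


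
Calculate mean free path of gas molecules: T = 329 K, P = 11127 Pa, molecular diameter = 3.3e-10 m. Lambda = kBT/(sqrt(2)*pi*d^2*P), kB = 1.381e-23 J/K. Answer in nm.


Mean free path: lambda = kB*T / (sqrt(2) * pi * d^2 * P)
lambda = 1.381e-23 * 329 / (sqrt(2) * pi * (3.3e-10)^2 * 11127)
lambda = 8.43954e-07 m
lambda = 843.95 nm

843.95


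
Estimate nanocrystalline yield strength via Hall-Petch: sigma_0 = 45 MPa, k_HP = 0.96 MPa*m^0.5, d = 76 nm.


d = 76 nm = 7.6e-08 m
sqrt(d) = 0.000275681
Hall-Petch contribution = k / sqrt(d) = 0.96 / 0.000275681 = 3482.3 MPa
sigma = sigma_0 + k/sqrt(d) = 45 + 3482.3 = 3527.3 MPa

3527.3


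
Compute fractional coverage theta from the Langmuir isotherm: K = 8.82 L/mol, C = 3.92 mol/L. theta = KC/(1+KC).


Langmuir isotherm: theta = K*C / (1 + K*C)
K*C = 8.82 * 3.92 = 34.5744
theta = 34.5744 / (1 + 34.5744) = 34.5744 / 35.5744
theta = 0.9719

0.9719


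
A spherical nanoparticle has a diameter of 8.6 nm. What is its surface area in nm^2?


Radius r = 8.6/2 = 4.3 nm
Surface area SA = 4 * pi * r^2
SA = 4 * pi * (4.3)^2
SA = 232.35 nm^2

232.35


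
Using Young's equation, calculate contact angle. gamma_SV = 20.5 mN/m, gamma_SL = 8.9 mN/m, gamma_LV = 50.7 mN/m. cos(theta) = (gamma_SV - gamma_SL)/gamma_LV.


cos(theta) = (gamma_SV - gamma_SL) / gamma_LV
cos(theta) = (20.5 - 8.9) / 50.7
cos(theta) = 0.228797
theta = arccos(0.228797) = 76.77 degrees

76.77


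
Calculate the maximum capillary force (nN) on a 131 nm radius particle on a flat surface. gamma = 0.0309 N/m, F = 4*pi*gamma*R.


Convert radius: R = 131 nm = 1.31e-07 m
F = 4 * pi * gamma * R
F = 4 * pi * 0.0309 * 1.31e-07
F = 5.08674e-08 N = 50.8674 nN

50.8674


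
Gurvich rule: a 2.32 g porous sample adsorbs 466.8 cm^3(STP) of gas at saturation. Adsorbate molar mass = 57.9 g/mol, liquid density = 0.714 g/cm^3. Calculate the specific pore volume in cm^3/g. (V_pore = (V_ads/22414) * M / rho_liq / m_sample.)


Moles adsorbed n = V_ads / 22414 = 466.8 / 22414 = 2.082627e-02 mol
Liquid volume V_liq = n * M / rho_liq = 2.082627e-02 * 57.9 / 0.714 = 1.68885 cm^3
Specific pore volume V_pore = V_liq / m_sample = 1.68885 / 2.32
V_pore = 0.728 cm^3/g

0.728


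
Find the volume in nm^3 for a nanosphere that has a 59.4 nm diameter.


Radius r = 59.4/2 = 29.7 nm
Volume V = (4/3) * pi * r^3
V = (4/3) * pi * (29.7)^3
V = 109738.23 nm^3

109738.23


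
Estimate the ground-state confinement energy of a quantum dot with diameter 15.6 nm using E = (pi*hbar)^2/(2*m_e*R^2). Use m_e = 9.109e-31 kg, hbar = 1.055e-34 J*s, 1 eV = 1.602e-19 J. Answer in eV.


Radius R = 15.6/2 = 7.8 nm = 7.8e-09 m
E = (pi * 1.055e-34)^2 / (2 * 9.109e-31 * (7.8e-09)^2)
E(J) = 9.91094e-22
E = E(J) / 1.602e-19 = 0.0062 eV

0.0062


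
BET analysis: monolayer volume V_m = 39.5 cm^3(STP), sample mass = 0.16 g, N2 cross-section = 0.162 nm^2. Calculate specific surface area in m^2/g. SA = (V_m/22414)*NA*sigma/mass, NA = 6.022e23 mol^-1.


Number of moles in monolayer = V_m / 22414 = 39.5 / 22414 = 0.00176229
Number of molecules = moles * NA = 0.00176229 * 6.022e23
SA = molecules * sigma / mass
SA = (39.5 / 22414) * 6.022e23 * 0.162e-18 / 0.16
SA = 1074.5 m^2/g

1074.5


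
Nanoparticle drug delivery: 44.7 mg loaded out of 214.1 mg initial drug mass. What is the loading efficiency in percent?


Drug loading efficiency = (drug loaded / drug initial) * 100
DLE = 44.7 / 214.1 * 100
DLE = 0.2088 * 100
DLE = 20.88%

20.88


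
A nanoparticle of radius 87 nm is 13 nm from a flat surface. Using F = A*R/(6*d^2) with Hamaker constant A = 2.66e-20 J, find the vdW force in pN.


Convert to SI: R = 87 nm = 8.7e-08 m, d = 13 nm = 1.3e-08 m
F = A * R / (6 * d^2)
F = 2.66e-20 * 8.7e-08 / (6 * (1.3e-08)^2)
F = 2.28225e-12 N = 2.282 pN

2.282


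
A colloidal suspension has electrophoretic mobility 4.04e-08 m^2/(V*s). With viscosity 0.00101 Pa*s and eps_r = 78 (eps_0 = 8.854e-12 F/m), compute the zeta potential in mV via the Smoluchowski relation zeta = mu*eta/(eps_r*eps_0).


Smoluchowski equation: zeta = mu * eta / (eps_r * eps_0)
zeta = 4.04e-08 * 0.00101 / (78 * 8.854e-12)
zeta = 0.059084 V = 59.08 mV

59.08


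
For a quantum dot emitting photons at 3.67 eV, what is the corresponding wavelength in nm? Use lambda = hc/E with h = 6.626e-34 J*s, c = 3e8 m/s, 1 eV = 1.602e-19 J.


Convert energy: E = 3.67 eV = 3.67 * 1.602e-19 = 5.87934e-19 J
lambda = h*c / E = 6.626e-34 * 3e8 / 5.87934e-19
lambda = 3.38099e-07 m = 338.1 nm

338.1


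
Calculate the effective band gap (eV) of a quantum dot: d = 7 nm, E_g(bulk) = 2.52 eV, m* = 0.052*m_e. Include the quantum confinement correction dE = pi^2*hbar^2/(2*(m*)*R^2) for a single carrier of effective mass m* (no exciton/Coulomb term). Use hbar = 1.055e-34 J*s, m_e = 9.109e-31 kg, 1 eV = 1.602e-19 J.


Radius R = 7/2 nm = 3.5e-09 m
Confinement energy dE = pi^2 * hbar^2 / (2 * m_eff * m_e * R^2)
dE = pi^2 * (1.055e-34)^2 / (2 * 0.052 * 9.109e-31 * (3.5e-09)^2) J, divided by 1.602e-19 J/eV
dE = 0.5909 eV
Total band gap = E_g(bulk) + dE = 2.52 + 0.5909 = 3.1109 eV

3.1109


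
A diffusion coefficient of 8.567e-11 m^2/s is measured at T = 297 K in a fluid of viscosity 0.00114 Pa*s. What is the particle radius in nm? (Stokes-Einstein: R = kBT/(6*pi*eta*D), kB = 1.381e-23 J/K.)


Stokes-Einstein: R = kB*T / (6*pi*eta*D)
R = 1.381e-23 * 297 / (6 * pi * 0.00114 * 8.567e-11)
R = 2.228e-09 m = 2.23 nm

2.23


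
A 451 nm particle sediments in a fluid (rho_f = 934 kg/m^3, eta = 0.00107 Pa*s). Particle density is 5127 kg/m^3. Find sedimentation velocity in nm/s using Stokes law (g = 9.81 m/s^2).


Radius R = 451/2 nm = 2.255e-07 m
Density difference = 5127 - 934 = 4193 kg/m^3
v = 2 * R^2 * (rho_p - rho_f) * g / (9 * eta)
v = 2 * (2.255e-07)^2 * 4193 * 9.81 / (9 * 0.00107)
v = 4.34401e-07 m/s = 434.4009 nm/s

434.4009


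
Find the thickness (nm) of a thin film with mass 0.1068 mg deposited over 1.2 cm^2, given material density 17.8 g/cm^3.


Convert: m = 0.1068 mg = 1.0680e-07 kg, A = 1.2 cm^2 = 1.2000e-04 m^2, rho = 17.8 g/cm^3 = 17800 kg/m^3
t = m / (A * rho)
t = 1.0680e-07 / (1.2000e-04 * 17800)
t = 5.0000e-08 m = 50.0 nm

50.0


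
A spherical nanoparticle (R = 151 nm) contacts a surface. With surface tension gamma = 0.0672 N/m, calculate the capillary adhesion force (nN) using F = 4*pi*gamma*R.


Convert radius: R = 151 nm = 1.51e-07 m
F = 4 * pi * gamma * R
F = 4 * pi * 0.0672 * 1.51e-07
F = 1.27513e-07 N = 127.5135 nN

127.5135


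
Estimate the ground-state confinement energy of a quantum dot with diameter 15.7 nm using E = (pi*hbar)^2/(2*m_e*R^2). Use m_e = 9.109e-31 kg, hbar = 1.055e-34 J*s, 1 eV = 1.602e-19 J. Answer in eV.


Radius R = 15.7/2 = 7.85 nm = 7.85e-09 m
E = (pi * 1.055e-34)^2 / (2 * 9.109e-31 * (7.85e-09)^2)
E(J) = 9.78509e-22
E = E(J) / 1.602e-19 = 0.0061 eV

0.0061


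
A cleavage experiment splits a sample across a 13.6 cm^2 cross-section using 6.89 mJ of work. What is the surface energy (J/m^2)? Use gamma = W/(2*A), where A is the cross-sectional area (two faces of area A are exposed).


Convert: A = 13.6 cm^2 = 0.00136 m^2, W = 6.89 mJ = 0.00689 J
Cleaving exposes two faces of area A, so total new surface = 2*A and gamma = W / (2*A)
gamma = 0.00689 / (2 * 0.00136)
gamma = 2.533 J/m^2

2.533


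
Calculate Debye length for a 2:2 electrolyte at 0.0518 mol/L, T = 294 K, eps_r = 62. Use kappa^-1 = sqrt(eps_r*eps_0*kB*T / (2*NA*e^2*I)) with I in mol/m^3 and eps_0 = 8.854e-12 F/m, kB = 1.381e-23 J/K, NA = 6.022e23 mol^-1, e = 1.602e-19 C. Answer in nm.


Ionic strength I = 0.0518 * 2^2 * 1000 = 207.2 mol/m^3
kappa^-1 = sqrt(62 * 8.854e-12 * 1.381e-23 * 294 / (2 * 6.022e23 * (1.602e-19)^2 * 207.2))
kappa^-1 = 0.59 nm

0.59


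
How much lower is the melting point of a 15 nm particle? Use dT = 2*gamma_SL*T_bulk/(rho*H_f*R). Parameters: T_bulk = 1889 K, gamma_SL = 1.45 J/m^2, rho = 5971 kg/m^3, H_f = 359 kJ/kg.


Radius R = 15/2 = 7.5 nm = 7.5e-09 m
Convert H_f = 359 kJ/kg = 359000 J/kg
dT = 2 * gamma_SL * T_bulk / (rho * H_f * R)
dT = 2 * 1.45 * 1889 / (5971 * 359000 * 7.5e-09)
dT = 340.7 K

340.7


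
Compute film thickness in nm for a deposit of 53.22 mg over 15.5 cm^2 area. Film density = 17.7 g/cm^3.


Convert: m = 53.22 mg = 5.3220e-05 kg, A = 15.5 cm^2 = 1.5500e-03 m^2, rho = 17.7 g/cm^3 = 17700 kg/m^3
t = m / (A * rho)
t = 5.3220e-05 / (1.5500e-03 * 17700)
t = 1.9399e-06 m = 1939.9 nm

1939.9


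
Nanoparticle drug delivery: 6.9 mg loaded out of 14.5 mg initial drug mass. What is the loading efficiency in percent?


Drug loading efficiency = (drug loaded / drug initial) * 100
DLE = 6.9 / 14.5 * 100
DLE = 0.4759 * 100
DLE = 47.59%

47.59


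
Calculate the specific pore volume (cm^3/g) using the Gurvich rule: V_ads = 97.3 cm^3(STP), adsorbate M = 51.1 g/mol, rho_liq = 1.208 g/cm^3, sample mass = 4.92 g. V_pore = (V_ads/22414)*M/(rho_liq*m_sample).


Moles adsorbed n = V_ads / 22414 = 97.3 / 22414 = 4.341037e-03 mol
Liquid volume V_liq = n * M / rho_liq = 4.341037e-03 * 51.1 / 1.208 = 0.18363 cm^3
Specific pore volume V_pore = V_liq / m_sample = 0.18363 / 4.92
V_pore = 0.0373 cm^3/g

0.0373


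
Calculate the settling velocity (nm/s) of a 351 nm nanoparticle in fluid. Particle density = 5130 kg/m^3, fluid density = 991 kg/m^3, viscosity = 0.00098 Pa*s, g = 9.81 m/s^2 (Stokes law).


Radius R = 351/2 nm = 1.755e-07 m
Density difference = 5130 - 991 = 4139 kg/m^3
v = 2 * R^2 * (rho_p - rho_f) * g / (9 * eta)
v = 2 * (1.755e-07)^2 * 4139 * 9.81 / (9 * 0.00098)
v = 2.83583e-07 m/s = 283.5829 nm/s

283.5829


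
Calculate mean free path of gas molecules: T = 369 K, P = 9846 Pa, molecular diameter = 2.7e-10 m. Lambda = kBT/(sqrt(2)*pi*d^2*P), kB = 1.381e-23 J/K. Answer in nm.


Mean free path: lambda = kB*T / (sqrt(2) * pi * d^2 * P)
lambda = 1.381e-23 * 369 / (sqrt(2) * pi * (2.7e-10)^2 * 9846)
lambda = 1.59797e-06 m
lambda = 1597.97 nm

1597.97


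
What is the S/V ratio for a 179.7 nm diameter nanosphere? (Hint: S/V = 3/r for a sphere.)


Radius r = 179.7/2 = 89.85 nm
S/V = 3 / r = 3 / 89.85
S/V = 0.0334 nm^-1

0.0334


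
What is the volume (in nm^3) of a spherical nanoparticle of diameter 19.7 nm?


Radius r = 19.7/2 = 9.85 nm
Volume V = (4/3) * pi * r^3
V = (4/3) * pi * (9.85)^3
V = 4003.11 nm^3

4003.11


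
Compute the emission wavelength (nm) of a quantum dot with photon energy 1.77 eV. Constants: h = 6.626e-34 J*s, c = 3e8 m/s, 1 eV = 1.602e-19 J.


Convert energy: E = 1.77 eV = 1.77 * 1.602e-19 = 2.83554e-19 J
lambda = h*c / E = 6.626e-34 * 3e8 / 2.83554e-19
lambda = 7.0103e-07 m = 701.0 nm

701.0


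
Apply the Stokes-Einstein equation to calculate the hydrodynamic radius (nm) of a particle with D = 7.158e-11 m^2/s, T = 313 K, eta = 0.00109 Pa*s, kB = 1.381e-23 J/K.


Stokes-Einstein: R = kB*T / (6*pi*eta*D)
R = 1.381e-23 * 313 / (6 * pi * 0.00109 * 7.158e-11)
R = 2.93913e-09 m = 2.94 nm

2.94


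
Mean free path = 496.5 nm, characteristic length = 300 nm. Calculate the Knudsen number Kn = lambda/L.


Knudsen number Kn = lambda / L
Kn = 496.5 / 300
Kn = 1.655

1.655


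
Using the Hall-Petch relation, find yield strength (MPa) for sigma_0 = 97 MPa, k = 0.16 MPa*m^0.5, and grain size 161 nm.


d = 161 nm = 1.61e-07 m
sqrt(d) = 0.0004012481
Hall-Petch contribution = k / sqrt(d) = 0.16 / 0.0004012481 = 398.8 MPa
sigma = sigma_0 + k/sqrt(d) = 97 + 398.8 = 495.8 MPa

495.8


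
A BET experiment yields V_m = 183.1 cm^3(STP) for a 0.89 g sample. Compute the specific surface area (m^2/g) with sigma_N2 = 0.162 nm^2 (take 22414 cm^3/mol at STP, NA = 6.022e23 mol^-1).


Number of moles in monolayer = V_m / 22414 = 183.1 / 22414 = 0.008169
Number of molecules = moles * NA = 0.008169 * 6.022e23
SA = molecules * sigma / mass
SA = (183.1 / 22414) * 6.022e23 * 0.162e-18 / 0.89
SA = 895.4 m^2/g

895.4


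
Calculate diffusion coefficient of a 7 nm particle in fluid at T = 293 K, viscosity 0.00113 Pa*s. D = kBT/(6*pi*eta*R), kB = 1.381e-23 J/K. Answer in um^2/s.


Radius R = 7/2 = 3.5 nm = 3.5e-09 m
D = kB*T / (6*pi*eta*R)
D = 1.381e-23 * 293 / (6 * pi * 0.00113 * 3.5e-09)
D = 5.42767e-11 m^2/s = 54.277 um^2/s

54.277


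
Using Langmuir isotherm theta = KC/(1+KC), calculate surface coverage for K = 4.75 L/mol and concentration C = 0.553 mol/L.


Langmuir isotherm: theta = K*C / (1 + K*C)
K*C = 4.75 * 0.553 = 2.62675
theta = 2.62675 / (1 + 2.62675) = 2.62675 / 3.62675
theta = 0.7243

0.7243


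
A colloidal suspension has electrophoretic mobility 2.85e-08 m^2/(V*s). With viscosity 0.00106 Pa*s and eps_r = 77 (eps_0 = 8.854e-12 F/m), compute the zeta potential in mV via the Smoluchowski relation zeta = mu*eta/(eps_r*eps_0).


Smoluchowski equation: zeta = mu * eta / (eps_r * eps_0)
zeta = 2.85e-08 * 0.00106 / (77 * 8.854e-12)
zeta = 0.044312 V = 44.31 mV

44.31


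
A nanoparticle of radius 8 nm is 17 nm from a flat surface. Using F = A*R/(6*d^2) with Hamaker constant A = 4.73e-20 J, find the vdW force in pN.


Convert to SI: R = 8 nm = 8e-09 m, d = 17 nm = 1.7e-08 m
F = A * R / (6 * d^2)
F = 4.73e-20 * 8e-09 / (6 * (1.7e-08)^2)
F = 2.18224e-13 N = 0.218 pN

0.218


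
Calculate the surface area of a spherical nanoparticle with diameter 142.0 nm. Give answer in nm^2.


Radius r = 142.0/2 = 71 nm
Surface area SA = 4 * pi * r^2
SA = 4 * pi * (71)^2
SA = 63347.07 nm^2

63347.07


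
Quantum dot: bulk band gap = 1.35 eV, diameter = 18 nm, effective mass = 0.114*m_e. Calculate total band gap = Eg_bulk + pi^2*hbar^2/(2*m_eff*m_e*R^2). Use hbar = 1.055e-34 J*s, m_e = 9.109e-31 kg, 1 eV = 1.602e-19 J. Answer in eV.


Radius R = 18/2 nm = 9e-09 m
Confinement energy dE = pi^2 * hbar^2 / (2 * m_eff * m_e * R^2)
dE = pi^2 * (1.055e-34)^2 / (2 * 0.114 * 9.109e-31 * (9e-09)^2) J, divided by 1.602e-19 J/eV
dE = 0.0408 eV
Total band gap = E_g(bulk) + dE = 1.35 + 0.0408 = 1.3908 eV

1.3908


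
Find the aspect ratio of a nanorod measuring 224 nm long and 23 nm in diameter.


Aspect ratio AR = length / diameter
AR = 224 / 23
AR = 9.74

9.74


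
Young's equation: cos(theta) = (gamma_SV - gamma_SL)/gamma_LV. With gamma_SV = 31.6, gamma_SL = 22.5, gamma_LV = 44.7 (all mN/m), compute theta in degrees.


cos(theta) = (gamma_SV - gamma_SL) / gamma_LV
cos(theta) = (31.6 - 22.5) / 44.7
cos(theta) = 0.203579
theta = arccos(0.203579) = 78.25 degrees

78.25


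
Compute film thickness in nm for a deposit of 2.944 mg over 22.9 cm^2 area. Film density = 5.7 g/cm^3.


Convert: m = 2.944 mg = 2.9440e-06 kg, A = 22.9 cm^2 = 2.2900e-03 m^2, rho = 5.7 g/cm^3 = 5700 kg/m^3
t = m / (A * rho)
t = 2.9440e-06 / (2.2900e-03 * 5700)
t = 2.2554e-07 m = 225.5 nm

225.5


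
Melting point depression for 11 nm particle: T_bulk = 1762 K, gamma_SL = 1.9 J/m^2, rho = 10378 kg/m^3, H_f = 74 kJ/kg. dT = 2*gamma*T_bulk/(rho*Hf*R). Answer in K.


Radius R = 11/2 = 5.5 nm = 5.5e-09 m
Convert H_f = 74 kJ/kg = 74000 J/kg
dT = 2 * gamma_SL * T_bulk / (rho * H_f * R)
dT = 2 * 1.9 * 1762 / (10378 * 74000 * 5.5e-09)
dT = 1585.2 K

1585.2


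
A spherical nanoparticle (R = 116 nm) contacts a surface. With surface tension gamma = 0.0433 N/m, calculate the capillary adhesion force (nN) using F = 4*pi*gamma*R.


Convert radius: R = 116 nm = 1.16e-07 m
F = 4 * pi * gamma * R
F = 4 * pi * 0.0433 * 1.16e-07
F = 6.31184e-08 N = 63.1184 nN

63.1184


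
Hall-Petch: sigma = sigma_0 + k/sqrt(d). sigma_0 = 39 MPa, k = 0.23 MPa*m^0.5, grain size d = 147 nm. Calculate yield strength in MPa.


d = 147 nm = 1.47e-07 m
sqrt(d) = 0.0003834058
Hall-Petch contribution = k / sqrt(d) = 0.23 / 0.0003834058 = 599.9 MPa
sigma = sigma_0 + k/sqrt(d) = 39 + 599.9 = 638.9 MPa

638.9


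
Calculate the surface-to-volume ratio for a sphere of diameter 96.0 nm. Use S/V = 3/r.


Radius r = 96.0/2 = 48 nm
S/V = 3 / r = 3 / 48
S/V = 0.0625 nm^-1

0.0625


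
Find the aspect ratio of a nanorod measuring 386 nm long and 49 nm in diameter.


Aspect ratio AR = length / diameter
AR = 386 / 49
AR = 7.88

7.88


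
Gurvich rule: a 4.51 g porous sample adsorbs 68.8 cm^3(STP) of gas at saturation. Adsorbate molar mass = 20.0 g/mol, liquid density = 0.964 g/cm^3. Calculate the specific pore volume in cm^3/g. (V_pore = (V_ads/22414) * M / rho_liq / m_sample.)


Moles adsorbed n = V_ads / 22414 = 68.8 / 22414 = 3.069510e-03 mol
Liquid volume V_liq = n * M / rho_liq = 3.069510e-03 * 20.0 / 0.964 = 0.06368 cm^3
Specific pore volume V_pore = V_liq / m_sample = 0.06368 / 4.51
V_pore = 0.0141 cm^3/g

0.0141


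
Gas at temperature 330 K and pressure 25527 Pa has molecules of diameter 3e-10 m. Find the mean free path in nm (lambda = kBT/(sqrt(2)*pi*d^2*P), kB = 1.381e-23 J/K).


Mean free path: lambda = kB*T / (sqrt(2) * pi * d^2 * P)
lambda = 1.381e-23 * 330 / (sqrt(2) * pi * (3e-10)^2 * 25527)
lambda = 4.46478e-07 m
lambda = 446.48 nm

446.48


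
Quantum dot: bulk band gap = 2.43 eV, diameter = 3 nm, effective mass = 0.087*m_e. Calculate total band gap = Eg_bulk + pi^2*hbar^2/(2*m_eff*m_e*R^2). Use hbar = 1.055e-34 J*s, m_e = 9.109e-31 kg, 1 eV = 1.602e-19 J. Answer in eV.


Radius R = 3/2 nm = 1.5e-09 m
Confinement energy dE = pi^2 * hbar^2 / (2 * m_eff * m_e * R^2)
dE = pi^2 * (1.055e-34)^2 / (2 * 0.087 * 9.109e-31 * (1.5e-09)^2) J, divided by 1.602e-19 J/eV
dE = 1.9228 eV
Total band gap = E_g(bulk) + dE = 2.43 + 1.9228 = 4.3528 eV

4.3528


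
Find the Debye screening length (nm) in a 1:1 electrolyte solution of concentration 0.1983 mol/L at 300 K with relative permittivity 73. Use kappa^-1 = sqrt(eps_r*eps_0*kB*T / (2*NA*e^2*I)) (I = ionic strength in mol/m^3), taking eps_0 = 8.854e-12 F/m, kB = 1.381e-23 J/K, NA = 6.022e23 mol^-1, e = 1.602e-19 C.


Ionic strength I = 0.1983 * 1^2 * 1000 = 198.3 mol/m^3
kappa^-1 = sqrt(73 * 8.854e-12 * 1.381e-23 * 300 / (2 * 6.022e23 * (1.602e-19)^2 * 198.3))
kappa^-1 = 0.661 nm

0.661


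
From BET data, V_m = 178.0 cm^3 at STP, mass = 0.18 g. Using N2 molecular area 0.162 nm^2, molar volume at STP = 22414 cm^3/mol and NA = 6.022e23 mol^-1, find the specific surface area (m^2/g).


Number of moles in monolayer = V_m / 22414 = 178.0 / 22414 = 0.00794147
Number of molecules = moles * NA = 0.00794147 * 6.022e23
SA = molecules * sigma / mass
SA = (178.0 / 22414) * 6.022e23 * 0.162e-18 / 0.18
SA = 4304.1 m^2/g

4304.1


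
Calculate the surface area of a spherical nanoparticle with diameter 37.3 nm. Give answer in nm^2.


Radius r = 37.3/2 = 18.65 nm
Surface area SA = 4 * pi * r^2
SA = 4 * pi * (18.65)^2
SA = 4370.87 nm^2

4370.87


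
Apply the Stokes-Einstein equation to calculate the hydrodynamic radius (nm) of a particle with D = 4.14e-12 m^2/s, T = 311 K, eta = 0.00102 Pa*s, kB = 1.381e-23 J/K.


Stokes-Einstein: R = kB*T / (6*pi*eta*D)
R = 1.381e-23 * 311 / (6 * pi * 0.00102 * 4.14e-12)
R = 5.39576e-08 m = 53.96 nm

53.96


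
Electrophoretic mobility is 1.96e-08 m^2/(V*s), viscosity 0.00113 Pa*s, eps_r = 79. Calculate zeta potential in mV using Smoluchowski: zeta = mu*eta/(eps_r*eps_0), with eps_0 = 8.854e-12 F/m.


Smoluchowski equation: zeta = mu * eta / (eps_r * eps_0)
zeta = 1.96e-08 * 0.00113 / (79 * 8.854e-12)
zeta = 0.031664 V = 31.66 mV

31.66


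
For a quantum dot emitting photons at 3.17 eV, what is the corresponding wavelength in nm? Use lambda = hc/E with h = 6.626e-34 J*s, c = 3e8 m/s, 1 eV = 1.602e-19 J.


Convert energy: E = 3.17 eV = 3.17 * 1.602e-19 = 5.07834e-19 J
lambda = h*c / E = 6.626e-34 * 3e8 / 5.07834e-19
lambda = 3.91427e-07 m = 391.4 nm

391.4


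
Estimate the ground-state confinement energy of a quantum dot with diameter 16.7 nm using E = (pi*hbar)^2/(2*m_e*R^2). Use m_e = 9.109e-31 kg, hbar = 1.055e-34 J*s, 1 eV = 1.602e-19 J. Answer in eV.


Radius R = 16.7/2 = 8.35 nm = 8.35e-09 m
E = (pi * 1.055e-34)^2 / (2 * 9.109e-31 * (8.35e-09)^2)
E(J) = 8.64831e-22
E = E(J) / 1.602e-19 = 0.0054 eV

0.0054


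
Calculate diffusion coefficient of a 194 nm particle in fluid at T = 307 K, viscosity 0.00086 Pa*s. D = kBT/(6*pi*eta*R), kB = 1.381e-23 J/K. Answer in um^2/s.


Radius R = 194/2 = 97 nm = 9.7e-08 m
D = kB*T / (6*pi*eta*R)
D = 1.381e-23 * 307 / (6 * pi * 0.00086 * 9.7e-08)
D = 2.69625e-12 m^2/s = 2.696 um^2/s

2.696


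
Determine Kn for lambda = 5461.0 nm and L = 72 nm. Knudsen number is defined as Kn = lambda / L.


Knudsen number Kn = lambda / L
Kn = 5461.0 / 72
Kn = 75.8472

75.8472


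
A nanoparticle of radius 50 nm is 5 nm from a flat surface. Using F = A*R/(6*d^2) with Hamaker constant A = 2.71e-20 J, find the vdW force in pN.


Convert to SI: R = 50 nm = 5e-08 m, d = 5 nm = 5e-09 m
F = A * R / (6 * d^2)
F = 2.71e-20 * 5e-08 / (6 * (5e-09)^2)
F = 9.03333e-12 N = 9.033 pN

9.033


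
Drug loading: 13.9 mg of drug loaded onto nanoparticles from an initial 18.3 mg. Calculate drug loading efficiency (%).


Drug loading efficiency = (drug loaded / drug initial) * 100
DLE = 13.9 / 18.3 * 100
DLE = 0.7596 * 100
DLE = 75.96%

75.96


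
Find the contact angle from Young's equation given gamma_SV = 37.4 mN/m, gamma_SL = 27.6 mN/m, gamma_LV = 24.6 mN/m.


cos(theta) = (gamma_SV - gamma_SL) / gamma_LV
cos(theta) = (37.4 - 27.6) / 24.6
cos(theta) = 0.398374
theta = arccos(0.398374) = 66.52 degrees

66.52


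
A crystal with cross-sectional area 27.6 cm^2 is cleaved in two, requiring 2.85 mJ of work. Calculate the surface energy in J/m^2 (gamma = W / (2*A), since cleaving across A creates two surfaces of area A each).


Convert: A = 27.6 cm^2 = 0.00276 m^2, W = 2.85 mJ = 0.00285 J
Cleaving exposes two faces of area A, so total new surface = 2*A and gamma = W / (2*A)
gamma = 0.00285 / (2 * 0.00276)
gamma = 0.516 J/m^2

0.516


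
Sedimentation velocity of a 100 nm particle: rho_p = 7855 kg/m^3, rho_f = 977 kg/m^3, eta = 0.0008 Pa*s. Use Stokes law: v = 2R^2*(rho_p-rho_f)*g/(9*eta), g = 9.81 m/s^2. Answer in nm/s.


Radius R = 100/2 nm = 5e-08 m
Density difference = 7855 - 977 = 6878 kg/m^3
v = 2 * R^2 * (rho_p - rho_f) * g / (9 * eta)
v = 2 * (5e-08)^2 * 6878 * 9.81 / (9 * 0.0008)
v = 4.68564e-08 m/s = 46.8564 nm/s

46.8564


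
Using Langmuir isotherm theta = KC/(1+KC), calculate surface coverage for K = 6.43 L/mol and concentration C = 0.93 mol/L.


Langmuir isotherm: theta = K*C / (1 + K*C)
K*C = 6.43 * 0.93 = 5.9799
theta = 5.9799 / (1 + 5.9799) = 5.9799 / 6.9799
theta = 0.8567

0.8567


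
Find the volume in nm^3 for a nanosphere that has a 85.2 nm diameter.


Radius r = 85.2/2 = 42.6 nm
Volume V = (4/3) * pi * r^3
V = (4/3) * pi * (42.6)^3
V = 323830.24 nm^3

323830.24


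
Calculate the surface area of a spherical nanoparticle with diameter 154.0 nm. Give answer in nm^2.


Radius r = 154.0/2 = 77 nm
Surface area SA = 4 * pi * r^2
SA = 4 * pi * (77)^2
SA = 74506.01 nm^2

74506.01


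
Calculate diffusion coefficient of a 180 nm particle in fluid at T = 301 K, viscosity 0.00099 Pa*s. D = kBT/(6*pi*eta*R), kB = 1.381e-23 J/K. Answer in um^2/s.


Radius R = 180/2 = 90 nm = 9e-08 m
D = kB*T / (6*pi*eta*R)
D = 1.381e-23 * 301 / (6 * pi * 0.00099 * 9e-08)
D = 2.47504e-12 m^2/s = 2.475 um^2/s

2.475


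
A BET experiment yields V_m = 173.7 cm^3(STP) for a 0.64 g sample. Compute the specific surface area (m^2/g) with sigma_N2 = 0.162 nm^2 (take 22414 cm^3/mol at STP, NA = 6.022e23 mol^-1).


Number of moles in monolayer = V_m / 22414 = 173.7 / 22414 = 0.00774962
Number of molecules = moles * NA = 0.00774962 * 6.022e23
SA = molecules * sigma / mass
SA = (173.7 / 22414) * 6.022e23 * 0.162e-18 / 0.64
SA = 1181.3 m^2/g

1181.3


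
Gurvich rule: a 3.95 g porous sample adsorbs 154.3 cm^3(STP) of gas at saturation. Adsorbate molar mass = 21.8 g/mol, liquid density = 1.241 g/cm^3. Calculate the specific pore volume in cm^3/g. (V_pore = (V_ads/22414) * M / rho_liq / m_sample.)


Moles adsorbed n = V_ads / 22414 = 154.3 / 22414 = 6.884090e-03 mol
Liquid volume V_liq = n * M / rho_liq = 6.884090e-03 * 21.8 / 1.241 = 0.12093 cm^3
Specific pore volume V_pore = V_liq / m_sample = 0.12093 / 3.95
V_pore = 0.0306 cm^3/g

0.0306


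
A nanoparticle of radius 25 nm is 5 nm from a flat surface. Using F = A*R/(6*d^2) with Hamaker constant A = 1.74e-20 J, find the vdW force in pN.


Convert to SI: R = 25 nm = 2.5e-08 m, d = 5 nm = 5e-09 m
F = A * R / (6 * d^2)
F = 1.74e-20 * 2.5e-08 / (6 * (5e-09)^2)
F = 2.9e-12 N = 2.9 pN

2.9


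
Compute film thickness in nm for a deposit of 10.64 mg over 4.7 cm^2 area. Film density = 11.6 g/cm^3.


Convert: m = 10.64 mg = 1.0640e-05 kg, A = 4.7 cm^2 = 4.7000e-04 m^2, rho = 11.6 g/cm^3 = 11600 kg/m^3
t = m / (A * rho)
t = 1.0640e-05 / (4.7000e-04 * 11600)
t = 1.9516e-06 m = 1951.6 nm

1951.6


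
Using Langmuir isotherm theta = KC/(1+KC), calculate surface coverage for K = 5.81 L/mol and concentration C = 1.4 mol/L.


Langmuir isotherm: theta = K*C / (1 + K*C)
K*C = 5.81 * 1.4 = 8.134
theta = 8.134 / (1 + 8.134) = 8.134 / 9.134
theta = 0.8905

0.8905


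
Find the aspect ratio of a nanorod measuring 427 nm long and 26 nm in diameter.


Aspect ratio AR = length / diameter
AR = 427 / 26
AR = 16.42

16.42


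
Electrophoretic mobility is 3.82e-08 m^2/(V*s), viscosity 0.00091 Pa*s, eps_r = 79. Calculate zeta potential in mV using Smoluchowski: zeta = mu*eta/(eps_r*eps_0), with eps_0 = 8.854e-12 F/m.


Smoluchowski equation: zeta = mu * eta / (eps_r * eps_0)
zeta = 3.82e-08 * 0.00091 / (79 * 8.854e-12)
zeta = 0.049698 V = 49.7 mV

49.7


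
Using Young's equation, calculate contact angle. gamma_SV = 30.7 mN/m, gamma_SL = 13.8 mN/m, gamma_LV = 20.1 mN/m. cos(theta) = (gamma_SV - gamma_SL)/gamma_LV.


cos(theta) = (gamma_SV - gamma_SL) / gamma_LV
cos(theta) = (30.7 - 13.8) / 20.1
cos(theta) = 0.840796
theta = arccos(0.840796) = 32.78 degrees

32.78


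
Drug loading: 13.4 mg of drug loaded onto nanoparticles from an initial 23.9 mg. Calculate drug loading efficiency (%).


Drug loading efficiency = (drug loaded / drug initial) * 100
DLE = 13.4 / 23.9 * 100
DLE = 0.5607 * 100
DLE = 56.07%

56.07


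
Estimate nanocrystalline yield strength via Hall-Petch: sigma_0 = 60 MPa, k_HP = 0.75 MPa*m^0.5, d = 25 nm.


d = 25 nm = 2.5e-08 m
sqrt(d) = 0.0001581139
Hall-Petch contribution = k / sqrt(d) = 0.75 / 0.0001581139 = 4743.4 MPa
sigma = sigma_0 + k/sqrt(d) = 60 + 4743.4 = 4803.4 MPa

4803.4


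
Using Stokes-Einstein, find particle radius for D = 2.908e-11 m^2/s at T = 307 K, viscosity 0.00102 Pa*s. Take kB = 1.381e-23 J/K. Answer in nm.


Stokes-Einstein: R = kB*T / (6*pi*eta*D)
R = 1.381e-23 * 307 / (6 * pi * 0.00102 * 2.908e-11)
R = 7.58292e-09 m = 7.58 nm

7.58


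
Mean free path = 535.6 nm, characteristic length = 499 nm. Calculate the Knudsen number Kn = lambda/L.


Knudsen number Kn = lambda / L
Kn = 535.6 / 499
Kn = 1.0733

1.0733


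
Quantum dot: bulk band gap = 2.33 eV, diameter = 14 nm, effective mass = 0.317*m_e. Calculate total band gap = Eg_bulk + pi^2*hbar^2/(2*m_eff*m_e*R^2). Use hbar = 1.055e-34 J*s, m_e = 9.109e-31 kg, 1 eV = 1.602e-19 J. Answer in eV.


Radius R = 14/2 nm = 7e-09 m
Confinement energy dE = pi^2 * hbar^2 / (2 * m_eff * m_e * R^2)
dE = pi^2 * (1.055e-34)^2 / (2 * 0.317 * 9.109e-31 * (7e-09)^2) J, divided by 1.602e-19 J/eV
dE = 0.0242 eV
Total band gap = E_g(bulk) + dE = 2.33 + 0.0242 = 2.3542 eV

2.3542


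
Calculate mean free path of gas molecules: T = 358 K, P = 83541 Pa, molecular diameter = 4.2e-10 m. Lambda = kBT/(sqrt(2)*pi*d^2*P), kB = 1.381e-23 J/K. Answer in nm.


Mean free path: lambda = kB*T / (sqrt(2) * pi * d^2 * P)
lambda = 1.381e-23 * 358 / (sqrt(2) * pi * (4.2e-10)^2 * 83541)
lambda = 7.55116e-08 m
lambda = 75.51 nm

75.51


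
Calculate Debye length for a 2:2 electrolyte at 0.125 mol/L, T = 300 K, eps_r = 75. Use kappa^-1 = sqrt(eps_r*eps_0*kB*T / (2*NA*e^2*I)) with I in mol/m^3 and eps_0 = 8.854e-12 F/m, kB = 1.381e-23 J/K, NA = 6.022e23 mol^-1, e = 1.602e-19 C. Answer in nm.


Ionic strength I = 0.125 * 2^2 * 1000 = 500 mol/m^3
kappa^-1 = sqrt(75 * 8.854e-12 * 1.381e-23 * 300 / (2 * 6.022e23 * (1.602e-19)^2 * 500))
kappa^-1 = 0.422 nm

0.422


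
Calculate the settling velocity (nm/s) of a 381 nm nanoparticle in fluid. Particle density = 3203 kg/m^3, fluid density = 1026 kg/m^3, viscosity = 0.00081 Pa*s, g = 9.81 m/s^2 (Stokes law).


Radius R = 381/2 nm = 1.905e-07 m
Density difference = 3203 - 1026 = 2177 kg/m^3
v = 2 * R^2 * (rho_p - rho_f) * g / (9 * eta)
v = 2 * (1.905e-07)^2 * 2177 * 9.81 / (9 * 0.00081)
v = 2.12628e-07 m/s = 212.6277 nm/s

212.6277


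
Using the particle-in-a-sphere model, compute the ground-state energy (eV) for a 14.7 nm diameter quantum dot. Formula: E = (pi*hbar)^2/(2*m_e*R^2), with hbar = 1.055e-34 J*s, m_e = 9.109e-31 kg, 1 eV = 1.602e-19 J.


Radius R = 14.7/2 = 7.35 nm = 7.35e-09 m
E = (pi * 1.055e-34)^2 / (2 * 9.109e-31 * (7.35e-09)^2)
E(J) = 1.11617e-21
E = E(J) / 1.602e-19 = 0.007 eV

0.007


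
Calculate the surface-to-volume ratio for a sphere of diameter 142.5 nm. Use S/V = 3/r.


Radius r = 142.5/2 = 71.25 nm
S/V = 3 / r = 3 / 71.25
S/V = 0.0421 nm^-1

0.0421


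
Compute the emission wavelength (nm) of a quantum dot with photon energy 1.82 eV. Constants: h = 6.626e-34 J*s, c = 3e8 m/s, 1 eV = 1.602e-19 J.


Convert energy: E = 1.82 eV = 1.82 * 1.602e-19 = 2.91564e-19 J
lambda = h*c / E = 6.626e-34 * 3e8 / 2.91564e-19
lambda = 6.81771e-07 m = 681.8 nm

681.8


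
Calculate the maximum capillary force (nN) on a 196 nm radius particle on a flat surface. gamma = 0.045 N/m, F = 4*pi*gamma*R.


Convert radius: R = 196 nm = 1.96e-07 m
F = 4 * pi * gamma * R
F = 4 * pi * 0.045 * 1.96e-07
F = 1.10835e-07 N = 110.8354 nN

110.8354


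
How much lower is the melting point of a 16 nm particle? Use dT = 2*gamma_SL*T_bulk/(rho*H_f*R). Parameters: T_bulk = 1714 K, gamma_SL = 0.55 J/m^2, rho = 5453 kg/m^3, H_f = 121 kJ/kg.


Radius R = 16/2 = 8 nm = 8e-09 m
Convert H_f = 121 kJ/kg = 121000 J/kg
dT = 2 * gamma_SL * T_bulk / (rho * H_f * R)
dT = 2 * 0.55 * 1714 / (5453 * 121000 * 8e-09)
dT = 357.2 K

357.2


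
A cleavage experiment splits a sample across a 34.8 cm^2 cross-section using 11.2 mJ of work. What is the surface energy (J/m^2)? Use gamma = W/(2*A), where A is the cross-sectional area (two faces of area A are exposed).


Convert: A = 34.8 cm^2 = 0.00348 m^2, W = 11.2 mJ = 0.0112 J
Cleaving exposes two faces of area A, so total new surface = 2*A and gamma = W / (2*A)
gamma = 0.0112 / (2 * 0.00348)
gamma = 1.609 J/m^2

1.609


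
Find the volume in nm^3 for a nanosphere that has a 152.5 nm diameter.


Radius r = 152.5/2 = 76.25 nm
Volume V = (4/3) * pi * r^3
V = (4/3) * pi * (76.25)^3
V = 1856983.96 nm^3

1856983.96


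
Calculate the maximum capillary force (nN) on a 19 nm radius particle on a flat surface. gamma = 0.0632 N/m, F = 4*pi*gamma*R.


Convert radius: R = 19 nm = 1.9e-08 m
F = 4 * pi * gamma * R
F = 4 * pi * 0.0632 * 1.9e-08
F = 1.50897e-08 N = 15.0897 nN

15.0897


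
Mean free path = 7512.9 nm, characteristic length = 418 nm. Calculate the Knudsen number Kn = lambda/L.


Knudsen number Kn = lambda / L
Kn = 7512.9 / 418
Kn = 17.9734

17.9734


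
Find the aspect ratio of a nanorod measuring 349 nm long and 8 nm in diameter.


Aspect ratio AR = length / diameter
AR = 349 / 8
AR = 43.62

43.62


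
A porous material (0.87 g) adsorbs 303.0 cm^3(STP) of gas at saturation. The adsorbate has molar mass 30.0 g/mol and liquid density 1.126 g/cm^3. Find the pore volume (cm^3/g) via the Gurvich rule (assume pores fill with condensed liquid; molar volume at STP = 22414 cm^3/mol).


Moles adsorbed n = V_ads / 22414 = 303.0 / 22414 = 1.351834e-02 mol
Liquid volume V_liq = n * M / rho_liq = 1.351834e-02 * 30.0 / 1.126 = 0.36017 cm^3
Specific pore volume V_pore = V_liq / m_sample = 0.36017 / 0.87
V_pore = 0.414 cm^3/g

0.414


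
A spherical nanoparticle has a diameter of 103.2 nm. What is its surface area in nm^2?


Radius r = 103.2/2 = 51.6 nm
Surface area SA = 4 * pi * r^2
SA = 4 * pi * (51.6)^2
SA = 33458.72 nm^2

33458.72


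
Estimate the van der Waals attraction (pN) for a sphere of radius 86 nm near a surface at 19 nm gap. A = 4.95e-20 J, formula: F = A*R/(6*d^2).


Convert to SI: R = 86 nm = 8.6e-08 m, d = 19 nm = 1.9e-08 m
F = A * R / (6 * d^2)
F = 4.95e-20 * 8.6e-08 / (6 * (1.9e-08)^2)
F = 1.96537e-12 N = 1.965 pN

1.965


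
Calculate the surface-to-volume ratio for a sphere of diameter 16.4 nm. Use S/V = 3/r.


Radius r = 16.4/2 = 8.2 nm
S/V = 3 / r = 3 / 8.2
S/V = 0.3659 nm^-1

0.3659


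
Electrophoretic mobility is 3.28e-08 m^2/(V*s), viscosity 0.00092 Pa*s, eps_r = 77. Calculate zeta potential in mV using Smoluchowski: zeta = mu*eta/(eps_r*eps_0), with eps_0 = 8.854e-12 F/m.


Smoluchowski equation: zeta = mu * eta / (eps_r * eps_0)
zeta = 3.28e-08 * 0.00092 / (77 * 8.854e-12)
zeta = 0.044262 V = 44.26 mV

44.26


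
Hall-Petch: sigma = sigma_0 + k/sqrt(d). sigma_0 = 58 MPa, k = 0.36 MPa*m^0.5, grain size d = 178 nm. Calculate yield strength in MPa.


d = 178 nm = 1.78e-07 m
sqrt(d) = 0.0004219005
Hall-Petch contribution = k / sqrt(d) = 0.36 / 0.0004219005 = 853.3 MPa
sigma = sigma_0 + k/sqrt(d) = 58 + 853.3 = 911.3 MPa

911.3


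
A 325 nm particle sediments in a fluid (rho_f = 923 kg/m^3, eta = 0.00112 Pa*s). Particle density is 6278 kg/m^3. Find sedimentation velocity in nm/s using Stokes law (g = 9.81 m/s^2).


Radius R = 325/2 nm = 1.625e-07 m
Density difference = 6278 - 923 = 5355 kg/m^3
v = 2 * R^2 * (rho_p - rho_f) * g / (9 * eta)
v = 2 * (1.625e-07)^2 * 5355 * 9.81 / (9 * 0.00112)
v = 2.75236e-07 m/s = 275.2356 nm/s

275.2356


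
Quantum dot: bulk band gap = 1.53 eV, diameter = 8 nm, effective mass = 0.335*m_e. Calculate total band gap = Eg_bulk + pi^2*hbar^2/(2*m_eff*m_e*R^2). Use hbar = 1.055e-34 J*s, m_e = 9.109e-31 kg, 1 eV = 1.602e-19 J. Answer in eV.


Radius R = 8/2 nm = 4e-09 m
Confinement energy dE = pi^2 * hbar^2 / (2 * m_eff * m_e * R^2)
dE = pi^2 * (1.055e-34)^2 / (2 * 0.335 * 9.109e-31 * (4e-09)^2) J, divided by 1.602e-19 J/eV
dE = 0.0702 eV
Total band gap = E_g(bulk) + dE = 1.53 + 0.0702 = 1.6002 eV

1.6002


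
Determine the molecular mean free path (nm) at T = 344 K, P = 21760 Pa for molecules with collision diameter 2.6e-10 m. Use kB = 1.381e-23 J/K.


Mean free path: lambda = kB*T / (sqrt(2) * pi * d^2 * P)
lambda = 1.381e-23 * 344 / (sqrt(2) * pi * (2.6e-10)^2 * 21760)
lambda = 7.26912e-07 m
lambda = 726.91 nm

726.91


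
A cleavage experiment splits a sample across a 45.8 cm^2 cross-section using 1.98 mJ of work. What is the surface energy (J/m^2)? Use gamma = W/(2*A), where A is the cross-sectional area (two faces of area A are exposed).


Convert: A = 45.8 cm^2 = 0.00458 m^2, W = 1.98 mJ = 0.00198 J
Cleaving exposes two faces of area A, so total new surface = 2*A and gamma = W / (2*A)
gamma = 0.00198 / (2 * 0.00458)
gamma = 0.216 J/m^2

0.216


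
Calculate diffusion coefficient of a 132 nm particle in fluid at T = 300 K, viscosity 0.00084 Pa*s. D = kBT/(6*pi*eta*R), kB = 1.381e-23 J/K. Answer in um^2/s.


Radius R = 132/2 = 66 nm = 6.6e-08 m
D = kB*T / (6*pi*eta*R)
D = 1.381e-23 * 300 / (6 * pi * 0.00084 * 6.6e-08)
D = 3.96452e-12 m^2/s = 3.965 um^2/s

3.965


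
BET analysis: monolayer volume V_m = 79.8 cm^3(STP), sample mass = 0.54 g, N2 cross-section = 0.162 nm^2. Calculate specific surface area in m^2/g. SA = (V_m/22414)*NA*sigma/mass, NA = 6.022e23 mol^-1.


Number of moles in monolayer = V_m / 22414 = 79.8 / 22414 = 0.00356027
Number of molecules = moles * NA = 0.00356027 * 6.022e23
SA = molecules * sigma / mass
SA = (79.8 / 22414) * 6.022e23 * 0.162e-18 / 0.54
SA = 643.2 m^2/g

643.2


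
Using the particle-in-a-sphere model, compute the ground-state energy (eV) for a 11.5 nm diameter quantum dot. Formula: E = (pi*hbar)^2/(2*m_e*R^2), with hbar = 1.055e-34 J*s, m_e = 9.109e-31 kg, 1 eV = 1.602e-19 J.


Radius R = 11.5/2 = 5.75 nm = 5.75e-09 m
E = (pi * 1.055e-34)^2 / (2 * 9.109e-31 * (5.75e-09)^2)
E(J) = 1.82376e-21
E = E(J) / 1.602e-19 = 0.0114 eV

0.0114


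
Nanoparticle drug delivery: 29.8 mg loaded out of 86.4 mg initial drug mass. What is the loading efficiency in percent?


Drug loading efficiency = (drug loaded / drug initial) * 100
DLE = 29.8 / 86.4 * 100
DLE = 0.3449 * 100
DLE = 34.49%

34.49


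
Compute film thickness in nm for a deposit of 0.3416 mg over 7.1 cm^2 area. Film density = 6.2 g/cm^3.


Convert: m = 0.3416 mg = 3.4160e-07 kg, A = 7.1 cm^2 = 7.1000e-04 m^2, rho = 6.2 g/cm^3 = 6200 kg/m^3
t = m / (A * rho)
t = 3.4160e-07 / (7.1000e-04 * 6200)
t = 7.7601e-08 m = 77.6 nm

77.6


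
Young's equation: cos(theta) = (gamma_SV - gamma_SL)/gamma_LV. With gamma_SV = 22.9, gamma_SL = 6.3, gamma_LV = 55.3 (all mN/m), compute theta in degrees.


cos(theta) = (gamma_SV - gamma_SL) / gamma_LV
cos(theta) = (22.9 - 6.3) / 55.3
cos(theta) = 0.300181
theta = arccos(0.300181) = 72.53 degrees

72.53


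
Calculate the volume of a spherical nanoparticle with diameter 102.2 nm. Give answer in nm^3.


Radius r = 102.2/2 = 51.1 nm
Volume V = (4/3) * pi * r^3
V = (4/3) * pi * (51.1)^3
V = 558922.14 nm^3

558922.14


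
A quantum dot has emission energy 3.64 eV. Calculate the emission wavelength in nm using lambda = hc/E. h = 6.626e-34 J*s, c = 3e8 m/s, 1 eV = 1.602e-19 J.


Convert energy: E = 3.64 eV = 3.64 * 1.602e-19 = 5.83128e-19 J
lambda = h*c / E = 6.626e-34 * 3e8 / 5.83128e-19
lambda = 3.40886e-07 m = 340.9 nm

340.9
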